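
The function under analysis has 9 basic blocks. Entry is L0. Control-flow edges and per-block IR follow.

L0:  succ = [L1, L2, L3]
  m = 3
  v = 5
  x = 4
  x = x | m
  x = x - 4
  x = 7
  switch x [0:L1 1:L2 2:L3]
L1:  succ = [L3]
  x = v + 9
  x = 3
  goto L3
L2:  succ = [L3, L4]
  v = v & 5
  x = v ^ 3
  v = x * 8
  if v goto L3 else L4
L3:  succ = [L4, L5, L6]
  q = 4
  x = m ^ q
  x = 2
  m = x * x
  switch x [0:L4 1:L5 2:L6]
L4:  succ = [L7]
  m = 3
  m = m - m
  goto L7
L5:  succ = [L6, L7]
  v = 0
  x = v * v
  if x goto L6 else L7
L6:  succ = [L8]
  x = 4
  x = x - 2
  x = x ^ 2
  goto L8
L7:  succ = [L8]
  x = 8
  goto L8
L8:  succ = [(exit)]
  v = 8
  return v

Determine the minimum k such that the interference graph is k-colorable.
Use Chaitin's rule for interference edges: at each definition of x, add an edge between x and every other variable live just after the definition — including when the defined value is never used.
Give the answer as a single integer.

Per-block:
  L0: def={m,v,x} ue=∅
  L1: def={x} ue={v}
  L2: def={v,x} ue={v}
  L3: def={m,q,x} ue={m}
  L4: def={m} ue=∅
  L5: def={v,x} ue=∅
  L6: def={x} ue=∅
  L7: def={x} ue=∅
  L8: def={v} ue=∅

Backward fixpoint:
  L0: in=∅ out={m,v}
  L1: in={m,v} out={m}
  L2: in={m,v} out={m}
  L3: in={m} out=∅
  L4: in=∅ out=∅
  L5: in=∅ out=∅
  L6: in=∅ out=∅
  L7: in=∅ out=∅
  L8: in=∅ out=∅

Conflict graph:
  m↔{q,v,x}
  q↔{m}
  v↔{m,x}
  x↔{m,v}

Colouring:
  {m,v,x} pairwise interfere (3-clique) ⇒ χ ≥ 3
  3-colouring: r0={m}  r1={q,v}  r2={x}
  χ = 3

Answer: 3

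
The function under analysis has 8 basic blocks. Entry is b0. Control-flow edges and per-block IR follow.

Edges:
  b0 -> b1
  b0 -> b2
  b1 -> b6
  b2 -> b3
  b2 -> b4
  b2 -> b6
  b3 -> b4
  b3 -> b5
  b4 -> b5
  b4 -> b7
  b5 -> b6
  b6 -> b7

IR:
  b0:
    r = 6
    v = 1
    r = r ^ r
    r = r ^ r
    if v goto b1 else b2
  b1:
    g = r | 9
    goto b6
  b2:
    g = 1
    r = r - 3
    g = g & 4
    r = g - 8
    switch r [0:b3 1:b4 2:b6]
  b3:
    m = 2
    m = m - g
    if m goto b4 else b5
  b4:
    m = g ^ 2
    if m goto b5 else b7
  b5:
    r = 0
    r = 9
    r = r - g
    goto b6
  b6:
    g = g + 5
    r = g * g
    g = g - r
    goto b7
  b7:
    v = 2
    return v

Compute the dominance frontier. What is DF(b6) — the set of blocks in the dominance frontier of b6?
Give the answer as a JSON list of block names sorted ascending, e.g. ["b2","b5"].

Answer: ["b7"]

Analysis:
idom tree: b1←b0 b2←b0 b3←b2 b4←b2 b5←b2 b6←b0 b7←b0
Dom at joins:
  b4: preds {b2,b3}: {b0,b2} ∩ {b0,b2,b3} = {b0,b2}; idom=b2
  b5: preds {b3,b4}: {b0,b2,b3} ∩ {b0,b2,b4} = {b0,b2}; idom=b2
  b6: preds {b1,b2,b5}: {b0,b1} ∩ {b0,b2} ∩ {b0,b2,b5} = {b0}; idom=b0
  b7: preds {b4,b6}: {b0,b2,b4} ∩ {b0,b6} = {b0}; idom=b0

DF walk-up:
  b4←b2: walk · to b2
  b4←b3: walk b3 to b2
  b5←b3: walk b3 to b2
  b5←b4: walk b4 to b2
  b6←b1: walk b1 to b0
  b6←b2: walk b2 to b0
  b6←b5: walk b5→b2 to b0
  b7←b4: walk b4→b2 to b0
  b7←b6: walk b6 to b0
  b0 → ∅
  b1 → {b6}
  b2 → {b6,b7}
  b3 → {b4,b5}
  b4 → {b5,b7}
  b5 → {b6}
  b6 → {b7}
  b7 → ∅

DF(b6) = ["b7"]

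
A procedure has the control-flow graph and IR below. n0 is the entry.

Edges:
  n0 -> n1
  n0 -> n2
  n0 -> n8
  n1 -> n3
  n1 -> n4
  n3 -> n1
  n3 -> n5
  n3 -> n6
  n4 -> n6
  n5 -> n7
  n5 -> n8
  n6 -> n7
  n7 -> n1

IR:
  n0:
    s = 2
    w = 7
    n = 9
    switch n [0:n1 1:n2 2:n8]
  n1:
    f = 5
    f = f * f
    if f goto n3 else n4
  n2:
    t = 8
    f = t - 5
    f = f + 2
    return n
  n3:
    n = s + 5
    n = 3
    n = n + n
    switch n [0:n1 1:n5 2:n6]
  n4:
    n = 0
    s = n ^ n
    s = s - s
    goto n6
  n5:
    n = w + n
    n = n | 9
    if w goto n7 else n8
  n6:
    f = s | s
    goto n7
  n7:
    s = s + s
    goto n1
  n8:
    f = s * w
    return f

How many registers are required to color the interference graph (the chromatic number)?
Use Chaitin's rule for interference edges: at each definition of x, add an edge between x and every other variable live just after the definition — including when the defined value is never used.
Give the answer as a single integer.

Answer: 4

Derivation:
def/use:
  n0: {n,s,w} / ∅
  n1: {f} / ∅
  n2: {f,t} / {n}
  n3: {n} / {s}
  n4: {n,s} / ∅
  n5: {n} / {n,w}
  n6: {f} / {s}
  n7: {s} / {s}
  n8: {f} / {s,w}

Live sets:
  n0 li=∅ lo={n,s,w}
  n1 li={s,w} lo={s,w}
  n2 li={n} lo=∅
  n3 li={s,w} lo={n,s,w}
  n4 li={w} lo={s,w}
  n5 li={n,s,w} lo={s,w}
  n6 li={s,w} lo={s,w}
  n7 li={s,w} lo={s,w}
  n8 li={s,w} lo=∅

Interference:
  f: {n,s,w}
  n: {f,s,t,w}
  s: {f,n,w}
  t: {n}
  w: {f,n,s}

Registers:
  lower bound: {f,n,s,w} mutually conflict ⇒ χ ≥ 4
  4-colouring: R0={n}  R1={f,t}  R2={s}  R3={w}
  χ = 4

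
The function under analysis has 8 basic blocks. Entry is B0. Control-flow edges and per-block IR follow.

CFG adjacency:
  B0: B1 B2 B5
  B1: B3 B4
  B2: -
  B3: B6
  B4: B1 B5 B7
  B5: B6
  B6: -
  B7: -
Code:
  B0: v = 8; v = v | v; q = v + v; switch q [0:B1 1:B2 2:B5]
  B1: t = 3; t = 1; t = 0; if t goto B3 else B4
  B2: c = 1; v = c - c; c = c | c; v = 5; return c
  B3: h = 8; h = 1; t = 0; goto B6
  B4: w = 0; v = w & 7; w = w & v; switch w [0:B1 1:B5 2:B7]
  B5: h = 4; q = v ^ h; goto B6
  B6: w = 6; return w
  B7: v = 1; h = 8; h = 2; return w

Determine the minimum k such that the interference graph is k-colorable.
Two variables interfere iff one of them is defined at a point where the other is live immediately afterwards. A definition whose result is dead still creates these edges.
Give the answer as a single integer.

Block summaries:
  B0 def {q,v} use ∅
  B1 def {t} use ∅
  B2 def {c,v} use ∅
  B3 def {h,t} use ∅
  B4 def {v,w} use ∅
  B5 def {h,q} use {v}
  B6 def {w} use ∅
  B7 def {h,v} use {w}

Liveness:
  B0 li=∅ lo={v}
  B1 li=∅ lo=∅
  B2 li=∅ lo=∅
  B3 li=∅ lo=∅
  B4 li=∅ lo={v,w}
  B5 li={v} lo=∅
  B6 li=∅ lo=∅
  B7 li={w} lo=∅

Conflict graph:
  c↔{v}
  h↔{v,w}
  q↔{v}
  t↔∅
  v↔{c,h,q,w}
  w↔{h,v}

Chromatic number:
  {h,v,w} pairwise interfere (3-clique) ⇒ χ ≥ 3
  3-colouring: r0={t,v}  r1={c,h,q}  r2={w}
  χ = 3

Answer: 3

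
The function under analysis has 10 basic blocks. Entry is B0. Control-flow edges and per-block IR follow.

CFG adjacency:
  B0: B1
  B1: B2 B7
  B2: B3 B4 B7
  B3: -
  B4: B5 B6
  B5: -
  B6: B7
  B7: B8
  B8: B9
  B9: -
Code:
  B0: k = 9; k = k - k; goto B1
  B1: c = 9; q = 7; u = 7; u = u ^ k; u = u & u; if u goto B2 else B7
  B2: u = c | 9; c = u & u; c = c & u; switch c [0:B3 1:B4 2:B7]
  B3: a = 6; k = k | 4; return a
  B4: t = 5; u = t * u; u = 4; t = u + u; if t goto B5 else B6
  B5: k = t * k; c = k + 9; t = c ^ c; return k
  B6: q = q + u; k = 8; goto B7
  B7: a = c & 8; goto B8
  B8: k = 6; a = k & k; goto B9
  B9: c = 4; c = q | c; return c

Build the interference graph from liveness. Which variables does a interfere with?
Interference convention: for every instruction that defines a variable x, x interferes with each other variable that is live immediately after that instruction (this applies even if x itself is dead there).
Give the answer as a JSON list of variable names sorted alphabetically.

Block summaries:
  B0: {k} / ∅
  B1: {c,q,u} / {k}
  B2: {c,u} / {c}
  B3: {a,k} / {k}
  B4: {t,u} / {u}
  B5: {c,k,t} / {k,t}
  B6: {k,q} / {q,u}
  B7: {a} / {c}
  B8: {a,k} / ∅
  B9: {c} / {q}

Liveness:
  live B0: ∅→{k}
  live B1: {k}→{c,k,q}
  live B2: {c,k,q}→{c,k,q,u}
  live B3: {k}→∅
  live B4: {c,k,q,u}→{c,k,q,t,u}
  live B5: {k,t}→∅
  live B6: {c,q,u}→{c,q}
  live B7: {c,q}→{q}
  live B8: {q}→{q}
  live B9: {q}→∅

Conflict graph:
  a: {k,q}
  c: {k,q,t,u}
  k: {a,c,q,t,u}
  q: {a,c,k,t,u}
  t: {c,k,q,u}
  u: {c,k,q,t}

N(a) = ["k", "q"]

Answer: ["k", "q"]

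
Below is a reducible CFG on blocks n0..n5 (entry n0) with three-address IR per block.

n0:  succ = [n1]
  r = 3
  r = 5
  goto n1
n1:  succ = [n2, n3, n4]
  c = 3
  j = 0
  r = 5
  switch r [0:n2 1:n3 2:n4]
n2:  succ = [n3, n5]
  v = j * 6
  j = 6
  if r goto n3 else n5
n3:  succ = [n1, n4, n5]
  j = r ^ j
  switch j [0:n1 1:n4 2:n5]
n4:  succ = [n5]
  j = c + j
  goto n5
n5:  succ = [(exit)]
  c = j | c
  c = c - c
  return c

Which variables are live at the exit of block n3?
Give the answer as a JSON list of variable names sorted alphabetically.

Answer: ["c", "j"]

Derivation:
def/use:
  n0: {r} / ∅
  n1: {c,j,r} / ∅
  n2: {j,v} / {j,r}
  n3: {j} / {j,r}
  n4: {j} / {c,j}
  n5: {c} / {c,j}

Backward fixpoint:
  n0 li=∅ lo=∅
  n1 li=∅ lo={c,j,r}
  n2 li={c,j,r} lo={c,j,r}
  n3 li={c,j,r} lo={c,j}
  n4 li={c,j} lo={c,j}
  n5 li={c,j} lo=∅

live-out(n3) = ["c", "j"]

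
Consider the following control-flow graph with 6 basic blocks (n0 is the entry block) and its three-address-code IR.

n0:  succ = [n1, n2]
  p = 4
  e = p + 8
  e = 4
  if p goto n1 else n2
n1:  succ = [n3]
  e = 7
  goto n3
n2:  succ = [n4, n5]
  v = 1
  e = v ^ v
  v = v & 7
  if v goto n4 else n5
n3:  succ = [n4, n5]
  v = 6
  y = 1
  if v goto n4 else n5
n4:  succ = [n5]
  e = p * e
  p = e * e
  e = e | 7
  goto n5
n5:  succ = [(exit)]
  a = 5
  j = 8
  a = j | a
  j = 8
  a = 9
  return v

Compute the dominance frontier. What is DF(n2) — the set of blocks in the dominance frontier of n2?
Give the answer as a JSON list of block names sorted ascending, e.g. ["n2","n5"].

idom tree: n1←n0 n2←n0 n3←n1 n4←n0 n5←n0
Dom at joins:
  n4: preds {n2,n3}: {n0,n2} ∩ {n0,n1,n3} = {n0}; idom=n0
  n5: preds {n2,n3,n4}: {n0,n2} ∩ {n0,n1,n3} ∩ {n0,n4} = {n0}; idom=n0

DF walk-up:
  join n4 pred n2: n2 stop@n0
  join n4 pred n3: n3→n1 stop@n0
  join n5 pred n2: n2 stop@n0
  join n5 pred n3: n3→n1 stop@n0
  join n5 pred n4: n4 stop@n0
  DF(n0)=∅
  DF(n1)={n4,n5}
  DF(n2)={n4,n5}
  DF(n3)={n4,n5}
  DF(n4)={n5}
  DF(n5)=∅

DF(n2) = ["n4", "n5"]

Answer: ["n4", "n5"]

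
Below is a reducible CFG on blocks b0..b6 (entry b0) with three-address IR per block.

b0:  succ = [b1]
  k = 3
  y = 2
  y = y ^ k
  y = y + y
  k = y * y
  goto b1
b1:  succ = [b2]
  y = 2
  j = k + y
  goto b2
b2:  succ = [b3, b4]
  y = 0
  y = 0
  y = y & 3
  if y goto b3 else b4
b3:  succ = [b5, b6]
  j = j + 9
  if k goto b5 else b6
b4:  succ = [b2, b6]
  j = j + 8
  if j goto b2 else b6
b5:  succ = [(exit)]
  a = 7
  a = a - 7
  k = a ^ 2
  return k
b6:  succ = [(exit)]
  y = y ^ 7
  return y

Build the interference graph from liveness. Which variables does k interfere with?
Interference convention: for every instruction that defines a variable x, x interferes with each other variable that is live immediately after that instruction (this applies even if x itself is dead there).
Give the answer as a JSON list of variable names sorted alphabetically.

Answer: ["j", "y"]

Derivation:
def/use:
  b0 def {k,y} use ∅
  b1 def {j,y} use {k}
  b2 def {y} use ∅
  b3 def {j} use {j,k}
  b4 def {j} use {j}
  b5 def {a,k} use ∅
  b6 def {y} use {y}

Backward fixpoint:
  b0 li=∅ lo={k}
  b1 li={k} lo={j,k}
  b2 li={j,k} lo={j,k,y}
  b3 li={j,k,y} lo={y}
  b4 li={j,k,y} lo={j,k,y}
  b5 li=∅ lo=∅
  b6 li={y} lo=∅

Conflict graph:
  a — ∅
  j — {k,y}
  k — {j,y}
  y — {j,k}

N(k) = ["j", "y"]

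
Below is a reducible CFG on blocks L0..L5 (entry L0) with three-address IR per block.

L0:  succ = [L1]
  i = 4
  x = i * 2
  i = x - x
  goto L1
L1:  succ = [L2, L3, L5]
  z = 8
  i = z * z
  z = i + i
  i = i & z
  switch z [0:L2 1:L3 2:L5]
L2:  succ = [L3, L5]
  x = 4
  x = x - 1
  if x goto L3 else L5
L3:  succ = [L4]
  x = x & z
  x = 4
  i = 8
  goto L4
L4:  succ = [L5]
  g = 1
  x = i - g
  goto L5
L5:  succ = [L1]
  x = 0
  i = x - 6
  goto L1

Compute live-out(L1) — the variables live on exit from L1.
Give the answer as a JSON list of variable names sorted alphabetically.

def/use:
  L0: {i,x} / ∅
  L1: {i,z} / ∅
  L2: {x} / ∅
  L3: {i,x} / {x,z}
  L4: {g,x} / {i}
  L5: {i,x} / ∅

Backward fixpoint:
  live L0: ∅→{x}
  live L1: {x}→{x,z}
  live L2: {z}→{x,z}
  live L3: {x,z}→{i}
  live L4: {i}→∅
  live L5: ∅→{x}

live-out(L1) = ["x", "z"]

Answer: ["x", "z"]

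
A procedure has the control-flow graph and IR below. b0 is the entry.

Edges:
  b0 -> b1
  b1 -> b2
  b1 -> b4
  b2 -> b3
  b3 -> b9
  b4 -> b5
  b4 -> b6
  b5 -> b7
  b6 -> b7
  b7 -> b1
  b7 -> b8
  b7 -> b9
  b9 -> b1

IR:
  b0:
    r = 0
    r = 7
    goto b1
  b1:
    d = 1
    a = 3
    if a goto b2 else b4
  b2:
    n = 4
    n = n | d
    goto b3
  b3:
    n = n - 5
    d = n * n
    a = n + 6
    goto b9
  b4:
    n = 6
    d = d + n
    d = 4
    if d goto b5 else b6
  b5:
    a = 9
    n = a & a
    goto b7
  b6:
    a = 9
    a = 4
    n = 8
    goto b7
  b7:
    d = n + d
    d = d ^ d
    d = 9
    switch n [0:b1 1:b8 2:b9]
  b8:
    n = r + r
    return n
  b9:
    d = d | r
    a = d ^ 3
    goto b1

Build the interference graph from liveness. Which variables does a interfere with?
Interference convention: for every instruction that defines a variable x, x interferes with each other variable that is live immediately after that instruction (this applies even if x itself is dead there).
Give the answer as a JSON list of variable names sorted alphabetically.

Answer: ["d", "r"]

Working:
def/use:
  b0: {r} / ∅
  b1: {a,d} / ∅
  b2: {n} / {d}
  b3: {a,d,n} / {n}
  b4: {d,n} / {d}
  b5: {a,n} / ∅
  b6: {a,n} / ∅
  b7: {d} / {d,n}
  b8: {n} / {r}
  b9: {a,d} / {d,r}

Backward fixpoint:
  b0 li=∅ lo={r}
  b1 li={r} lo={d,r}
  b2 li={d,r} lo={n,r}
  b3 li={n,r} lo={d,r}
  b4 li={d,r} lo={d,r}
  b5 li={d,r} lo={d,n,r}
  b6 li={d,r} lo={d,n,r}
  b7 li={d,n,r} lo={d,r}
  b8 li={r} lo=∅
  b9 li={d,r} lo={r}

Interfere edges:
  a — {d,r}
  d — {a,n,r}
  n — {d,r}
  r — {a,d,n}

N(a) = ["d", "r"]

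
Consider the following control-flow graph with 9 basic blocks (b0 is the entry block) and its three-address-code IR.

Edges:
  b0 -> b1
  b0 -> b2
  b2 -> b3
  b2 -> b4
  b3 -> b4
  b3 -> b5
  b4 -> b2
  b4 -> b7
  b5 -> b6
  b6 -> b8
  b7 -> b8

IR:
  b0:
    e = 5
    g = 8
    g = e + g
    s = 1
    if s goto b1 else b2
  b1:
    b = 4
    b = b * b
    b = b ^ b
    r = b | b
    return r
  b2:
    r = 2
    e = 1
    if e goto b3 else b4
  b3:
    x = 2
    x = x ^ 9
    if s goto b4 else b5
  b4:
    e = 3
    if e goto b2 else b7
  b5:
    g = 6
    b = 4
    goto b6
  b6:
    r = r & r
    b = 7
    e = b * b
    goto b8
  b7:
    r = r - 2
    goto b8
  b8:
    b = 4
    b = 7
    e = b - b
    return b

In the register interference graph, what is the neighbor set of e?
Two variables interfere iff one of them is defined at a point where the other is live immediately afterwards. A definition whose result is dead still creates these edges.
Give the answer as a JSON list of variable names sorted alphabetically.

def/use:
  b0: {e,g,s} / ∅
  b1: {b,r} / ∅
  b2: {e,r} / ∅
  b3: {x} / {s}
  b4: {e} / ∅
  b5: {b,g} / ∅
  b6: {b,e,r} / {r}
  b7: {r} / {r}
  b8: {b,e} / ∅

Live sets:
  b0: in=∅ out={s}
  b1: in=∅ out=∅
  b2: in={s} out={r,s}
  b3: in={r,s} out={r,s}
  b4: in={r,s} out={r,s}
  b5: in={r} out={r}
  b6: in={r} out=∅
  b7: in={r} out=∅
  b8: in=∅ out=∅

Interfere edges:
  b↔{e,r}
  e↔{b,g,r,s}
  g↔{e,r}
  r↔{b,e,g,s,x}
  s↔{e,r,x}
  x↔{r,s}

N(e) = ["b", "g", "r", "s"]

Answer: ["b", "g", "r", "s"]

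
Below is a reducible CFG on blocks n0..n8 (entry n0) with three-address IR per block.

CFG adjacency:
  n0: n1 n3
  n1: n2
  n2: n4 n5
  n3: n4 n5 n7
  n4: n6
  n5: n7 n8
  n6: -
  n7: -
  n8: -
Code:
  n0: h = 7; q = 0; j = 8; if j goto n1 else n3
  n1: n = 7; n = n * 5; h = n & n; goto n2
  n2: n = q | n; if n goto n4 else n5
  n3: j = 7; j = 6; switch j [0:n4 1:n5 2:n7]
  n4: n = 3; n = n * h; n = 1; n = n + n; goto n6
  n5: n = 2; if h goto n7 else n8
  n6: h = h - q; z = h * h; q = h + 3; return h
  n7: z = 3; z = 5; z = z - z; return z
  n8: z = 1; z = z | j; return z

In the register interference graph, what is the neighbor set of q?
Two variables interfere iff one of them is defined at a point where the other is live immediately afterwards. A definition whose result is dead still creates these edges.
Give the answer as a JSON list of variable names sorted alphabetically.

Answer: ["h", "j", "n"]

Analysis:
def/use:
  n0: def={h,j,q} ue=∅
  n1: def={h,n} ue=∅
  n2: def={n} ue={n,q}
  n3: def={j} ue=∅
  n4: def={n} ue={h}
  n5: def={n} ue={h}
  n6: def={h,q,z} ue={h,q}
  n7: def={z} ue=∅
  n8: def={z} ue={j}

Live sets:
  n0: in=∅ out={h,j,q}
  n1: in={j,q} out={h,j,n,q}
  n2: in={h,j,n,q} out={h,j,q}
  n3: in={h,q} out={h,j,q}
  n4: in={h,q} out={h,q}
  n5: in={h,j} out={j}
  n6: in={h,q} out=∅
  n7: in=∅ out=∅
  n8: in={j} out=∅

Interference:
  h — {j,n,q,z}
  j — {h,n,q,z}
  n — {h,j,q}
  q — {h,j,n}
  z — {h,j}

N(q) = ["h", "j", "n"]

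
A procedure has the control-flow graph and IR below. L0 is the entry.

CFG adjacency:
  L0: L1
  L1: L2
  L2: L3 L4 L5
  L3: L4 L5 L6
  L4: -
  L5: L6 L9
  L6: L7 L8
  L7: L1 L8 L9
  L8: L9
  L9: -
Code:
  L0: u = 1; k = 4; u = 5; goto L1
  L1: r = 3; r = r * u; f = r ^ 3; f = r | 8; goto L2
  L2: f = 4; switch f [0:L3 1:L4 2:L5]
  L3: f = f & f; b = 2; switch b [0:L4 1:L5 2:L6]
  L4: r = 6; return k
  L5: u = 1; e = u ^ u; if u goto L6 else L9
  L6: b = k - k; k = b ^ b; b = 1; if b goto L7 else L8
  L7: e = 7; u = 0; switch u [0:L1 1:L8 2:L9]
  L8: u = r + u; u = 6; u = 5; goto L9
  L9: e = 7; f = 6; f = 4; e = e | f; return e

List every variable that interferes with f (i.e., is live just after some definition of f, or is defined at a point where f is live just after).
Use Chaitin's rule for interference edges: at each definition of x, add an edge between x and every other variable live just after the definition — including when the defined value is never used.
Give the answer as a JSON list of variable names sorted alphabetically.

Answer: ["e", "k", "r", "u"]

Derivation:
Block summaries:
  L0: {k,u} / ∅
  L1: {f,r} / {u}
  L2: {f} / ∅
  L3: {b,f} / {f}
  L4: {r} / {k}
  L5: {e,u} / ∅
  L6: {b,k} / {k}
  L7: {e,u} / ∅
  L8: {u} / {r,u}
  L9: {e,f} / ∅

Backward fixpoint:
  L0 li=∅ lo={k,u}
  L1 li={k,u} lo={k,r,u}
  L2 li={k,r,u} lo={f,k,r,u}
  L3 li={f,k,r,u} lo={k,r,u}
  L4 li={k} lo=∅
  L5 li={k,r} lo={k,r,u}
  L6 li={k,r,u} lo={k,r,u}
  L7 li={k,r} lo={k,r,u}
  L8 li={r,u} lo=∅
  L9 li=∅ lo=∅

Conflict graph:
  b: {k,r,u}
  e: {f,k,r,u}
  f: {e,k,r,u}
  k: {b,e,f,r,u}
  r: {b,e,f,k,u}
  u: {b,e,f,k,r}

N(f) = ["e", "k", "r", "u"]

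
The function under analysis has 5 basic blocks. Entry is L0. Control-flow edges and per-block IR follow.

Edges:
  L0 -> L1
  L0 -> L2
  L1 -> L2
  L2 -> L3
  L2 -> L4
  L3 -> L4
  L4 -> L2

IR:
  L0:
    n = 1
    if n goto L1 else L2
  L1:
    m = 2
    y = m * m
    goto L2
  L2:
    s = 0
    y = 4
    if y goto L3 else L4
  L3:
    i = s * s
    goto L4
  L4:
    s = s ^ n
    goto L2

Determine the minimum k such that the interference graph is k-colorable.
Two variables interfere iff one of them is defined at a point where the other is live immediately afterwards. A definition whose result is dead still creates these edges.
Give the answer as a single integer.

Answer: 3

Working:
Block summaries:
  L0: def={n} ue=∅
  L1: def={m,y} ue=∅
  L2: def={s,y} ue=∅
  L3: def={i} ue={s}
  L4: def={s} ue={n,s}

Backward fixpoint:
  live L0: ∅→{n}
  live L1: {n}→{n}
  live L2: {n}→{n,s}
  live L3: {n,s}→{n,s}
  live L4: {n,s}→{n}

Interfere edges:
  i: {n,s}
  m: {n}
  n: {i,m,s,y}
  s: {i,n,y}
  y: {n,s}

Colouring:
  lower bound: {i,n,s} mutually conflict ⇒ χ ≥ 3
  assign i→r2 m→r1 n→r0 s→r1 y→r2 — no edge inside a register ⇒ χ ≤ 3
  χ = 3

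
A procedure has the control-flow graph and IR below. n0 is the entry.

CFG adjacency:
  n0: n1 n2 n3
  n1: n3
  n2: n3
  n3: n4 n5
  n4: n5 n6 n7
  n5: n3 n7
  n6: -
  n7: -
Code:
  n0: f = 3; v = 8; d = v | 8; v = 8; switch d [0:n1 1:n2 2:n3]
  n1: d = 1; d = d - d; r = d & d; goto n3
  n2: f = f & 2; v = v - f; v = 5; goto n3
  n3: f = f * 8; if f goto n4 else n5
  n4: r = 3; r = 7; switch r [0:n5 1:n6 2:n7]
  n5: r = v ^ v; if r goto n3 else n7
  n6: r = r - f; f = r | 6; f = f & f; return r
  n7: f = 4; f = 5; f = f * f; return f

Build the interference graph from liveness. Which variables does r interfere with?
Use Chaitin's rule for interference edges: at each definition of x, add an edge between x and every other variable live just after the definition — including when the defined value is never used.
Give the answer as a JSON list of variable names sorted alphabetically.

Block summaries:
  n0 def {d,f,v} use ∅
  n1 def {d,r} use ∅
  n2 def {f,v} use {f,v}
  n3 def {f} use {f}
  n4 def {r} use ∅
  n5 def {r} use {v}
  n6 def {f,r} use {f,r}
  n7 def {f} use ∅

Backward fixpoint:
  live n0: ∅→{f,v}
  live n1: {f,v}→{f,v}
  live n2: {f,v}→{f,v}
  live n3: {f,v}→{f,v}
  live n4: {f,v}→{f,r,v}
  live n5: {f,v}→{f,v}
  live n6: {f,r}→∅
  live n7: ∅→∅

Conflict graph:
  d — {f,v}
  f — {d,r,v}
  r — {f,v}
  v — {d,f,r}

N(r) = ["f", "v"]

Answer: ["f", "v"]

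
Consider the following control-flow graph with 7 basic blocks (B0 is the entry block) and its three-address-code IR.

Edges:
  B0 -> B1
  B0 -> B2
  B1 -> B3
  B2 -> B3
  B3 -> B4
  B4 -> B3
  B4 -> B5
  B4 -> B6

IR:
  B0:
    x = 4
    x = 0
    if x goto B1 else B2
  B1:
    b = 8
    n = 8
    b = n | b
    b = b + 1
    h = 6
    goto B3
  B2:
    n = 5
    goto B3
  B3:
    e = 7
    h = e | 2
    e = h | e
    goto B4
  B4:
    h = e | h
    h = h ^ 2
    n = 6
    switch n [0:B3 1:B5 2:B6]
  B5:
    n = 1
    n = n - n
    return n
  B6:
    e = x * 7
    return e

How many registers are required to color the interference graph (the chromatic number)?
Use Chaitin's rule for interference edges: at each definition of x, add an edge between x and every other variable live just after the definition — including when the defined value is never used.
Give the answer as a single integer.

Answer: 3

Working:
Block summaries:
  B0: {x} / ∅
  B1: {b,h,n} / ∅
  B2: {n} / ∅
  B3: {e,h} / ∅
  B4: {h,n} / {e,h}
  B5: {n} / ∅
  B6: {e} / {x}

Live sets:
  B0 li=∅ lo={x}
  B1 li={x} lo={x}
  B2 li={x} lo={x}
  B3 li={x} lo={e,h,x}
  B4 li={e,h,x} lo={x}
  B5 li=∅ lo=∅
  B6 li={x} lo=∅

Conflict graph:
  b↔{n,x}
  e↔{h,x}
  h↔{e,x}
  n↔{b,x}
  x↔{b,e,h,n}

Colouring:
  {b,n,x} pairwise interfere (3-clique) ⇒ χ ≥ 3
  assign b→r1 e→r1 h→r2 n→r2 x→r0 — no edge inside a register ⇒ χ ≤ 3
  χ = 3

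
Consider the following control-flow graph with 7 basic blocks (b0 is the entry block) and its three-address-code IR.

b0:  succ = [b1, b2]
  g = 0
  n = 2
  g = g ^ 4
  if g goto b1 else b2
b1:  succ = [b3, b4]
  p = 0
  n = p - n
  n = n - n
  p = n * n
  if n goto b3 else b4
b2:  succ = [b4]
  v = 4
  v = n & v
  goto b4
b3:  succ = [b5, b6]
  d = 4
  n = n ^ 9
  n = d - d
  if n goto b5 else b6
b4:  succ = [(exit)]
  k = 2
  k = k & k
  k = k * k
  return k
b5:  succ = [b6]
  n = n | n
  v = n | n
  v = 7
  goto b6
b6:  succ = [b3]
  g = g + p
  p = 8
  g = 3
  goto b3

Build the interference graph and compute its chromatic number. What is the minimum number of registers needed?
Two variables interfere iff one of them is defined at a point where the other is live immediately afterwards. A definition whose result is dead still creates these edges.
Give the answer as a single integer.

Per-block:
  b0: {g,n} / ∅
  b1: {n,p} / {n}
  b2: {v} / {n}
  b3: {d,n} / {n}
  b4: {k} / ∅
  b5: {n,v} / {n}
  b6: {g,p} / {g,p}

Backward fixpoint:
  b0 li=∅ lo={g,n}
  b1 li={g,n} lo={g,n,p}
  b2 li={n} lo=∅
  b3 li={g,n,p} lo={g,n,p}
  b4 li=∅ lo=∅
  b5 li={g,n,p} lo={g,n,p}
  b6 li={g,n,p} lo={g,n,p}

Interference:
  d: {g,n,p}
  g: {d,n,p,v}
  k: ∅
  n: {d,g,p,v}
  p: {d,g,n,v}
  v: {g,n,p}

Colouring:
  {d,g,n,p} pairwise interfere (4-clique) ⇒ χ ≥ 4
  assign d→r3 g→r0 k→r0 n→r1 p→r2 v→r3 — no edge inside a register ⇒ χ ≤ 4
  χ = 4

Answer: 4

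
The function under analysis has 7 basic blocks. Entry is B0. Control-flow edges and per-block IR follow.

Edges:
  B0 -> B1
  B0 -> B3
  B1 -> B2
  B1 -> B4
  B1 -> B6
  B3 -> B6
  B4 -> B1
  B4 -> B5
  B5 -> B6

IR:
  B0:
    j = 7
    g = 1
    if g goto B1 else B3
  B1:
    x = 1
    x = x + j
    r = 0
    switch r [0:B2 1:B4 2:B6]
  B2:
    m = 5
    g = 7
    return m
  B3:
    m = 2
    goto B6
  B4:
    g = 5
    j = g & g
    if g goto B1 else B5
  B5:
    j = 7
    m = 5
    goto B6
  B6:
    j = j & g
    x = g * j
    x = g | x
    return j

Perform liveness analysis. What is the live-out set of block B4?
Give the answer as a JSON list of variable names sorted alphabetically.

Answer: ["g", "j"]

Working:
Block summaries:
  B0: def={g,j} ue=∅
  B1: def={r,x} ue={j}
  B2: def={g,m} ue=∅
  B3: def={m} ue=∅
  B4: def={g,j} ue=∅
  B5: def={j,m} ue=∅
  B6: def={j,x} ue={g,j}

Backward fixpoint:
  B0: in=∅ out={g,j}
  B1: in={g,j} out={g,j}
  B2: in=∅ out=∅
  B3: in={g,j} out={g,j}
  B4: in=∅ out={g,j}
  B5: in={g} out={g,j}
  B6: in={g,j} out=∅

live-out(B4) = ["g", "j"]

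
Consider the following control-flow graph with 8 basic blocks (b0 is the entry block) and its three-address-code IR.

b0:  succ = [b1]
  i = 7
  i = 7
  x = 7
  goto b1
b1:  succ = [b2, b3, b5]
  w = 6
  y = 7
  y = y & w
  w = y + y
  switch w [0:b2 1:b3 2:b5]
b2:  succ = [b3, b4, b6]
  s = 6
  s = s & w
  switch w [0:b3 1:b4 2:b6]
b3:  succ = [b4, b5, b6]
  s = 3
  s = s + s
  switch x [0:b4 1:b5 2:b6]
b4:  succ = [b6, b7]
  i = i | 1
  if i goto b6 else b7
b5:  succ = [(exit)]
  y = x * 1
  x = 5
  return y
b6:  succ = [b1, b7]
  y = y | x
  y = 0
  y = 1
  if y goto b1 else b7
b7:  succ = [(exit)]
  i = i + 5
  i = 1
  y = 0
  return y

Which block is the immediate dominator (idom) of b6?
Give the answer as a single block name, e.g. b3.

idom tree: b1←b0 b2←b1 b3←b1 b4←b1 b5←b1 b6←b1 b7←b1
Dom at joins:
  b1: preds {b0,b6}: {b0} ∩ {b0,b1,b6} = {b0}; idom=b0
  b3: preds {b1,b2}: {b0,b1} ∩ {b0,b1,b2} = {b0,b1}; idom=b1
  b4: preds {b2,b3}: {b0,b1,b2} ∩ {b0,b1,b3} = {b0,b1}; idom=b1
  b5: preds {b1,b3}: {b0,b1} ∩ {b0,b1,b3} = {b0,b1}; idom=b1
  b6: preds {b2,b3,b4}: {b0,b1,b2} ∩ {b0,b1,b3} ∩ {b0,b1,b4} = {b0,b1}; idom=b1
  b7: preds {b4,b6}: {b0,b1,b4} ∩ {b0,b1,b6} = {b0,b1}; idom=b1

idom(b6) = b1

Answer: b1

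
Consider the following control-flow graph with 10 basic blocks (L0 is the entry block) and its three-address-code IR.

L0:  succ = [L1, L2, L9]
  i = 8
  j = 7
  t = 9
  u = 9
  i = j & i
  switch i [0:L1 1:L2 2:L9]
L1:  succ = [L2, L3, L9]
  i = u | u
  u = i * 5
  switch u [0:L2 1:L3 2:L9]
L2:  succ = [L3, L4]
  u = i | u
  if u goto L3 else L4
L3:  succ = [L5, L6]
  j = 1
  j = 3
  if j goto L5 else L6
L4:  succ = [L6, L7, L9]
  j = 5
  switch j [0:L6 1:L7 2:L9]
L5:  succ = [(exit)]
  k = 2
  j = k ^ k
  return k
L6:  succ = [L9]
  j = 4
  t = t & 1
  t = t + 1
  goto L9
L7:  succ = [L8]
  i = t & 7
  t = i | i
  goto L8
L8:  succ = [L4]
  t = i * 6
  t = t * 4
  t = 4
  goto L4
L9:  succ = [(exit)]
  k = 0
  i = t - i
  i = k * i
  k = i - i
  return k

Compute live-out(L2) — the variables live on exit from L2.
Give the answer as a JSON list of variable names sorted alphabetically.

Block summaries:
  L0: {i,j,t,u} / ∅
  L1: {i,u} / {u}
  L2: {u} / {i,u}
  L3: {j} / ∅
  L4: {j} / ∅
  L5: {j,k} / ∅
  L6: {j,t} / {t}
  L7: {i,t} / {t}
  L8: {t} / {i}
  L9: {i,k} / {i,t}

Live sets:
  L0 li=∅ lo={i,t,u}
  L1 li={t,u} lo={i,t,u}
  L2 li={i,t,u} lo={i,t}
  L3 li={i,t} lo={i,t}
  L4 li={i,t} lo={i,t}
  L5 li=∅ lo=∅
  L6 li={i,t} lo={i,t}
  L7 li={t} lo={i}
  L8 li={i} lo={i,t}
  L9 li={i,t} lo=∅

live-out(L2) = ["i", "t"]

Answer: ["i", "t"]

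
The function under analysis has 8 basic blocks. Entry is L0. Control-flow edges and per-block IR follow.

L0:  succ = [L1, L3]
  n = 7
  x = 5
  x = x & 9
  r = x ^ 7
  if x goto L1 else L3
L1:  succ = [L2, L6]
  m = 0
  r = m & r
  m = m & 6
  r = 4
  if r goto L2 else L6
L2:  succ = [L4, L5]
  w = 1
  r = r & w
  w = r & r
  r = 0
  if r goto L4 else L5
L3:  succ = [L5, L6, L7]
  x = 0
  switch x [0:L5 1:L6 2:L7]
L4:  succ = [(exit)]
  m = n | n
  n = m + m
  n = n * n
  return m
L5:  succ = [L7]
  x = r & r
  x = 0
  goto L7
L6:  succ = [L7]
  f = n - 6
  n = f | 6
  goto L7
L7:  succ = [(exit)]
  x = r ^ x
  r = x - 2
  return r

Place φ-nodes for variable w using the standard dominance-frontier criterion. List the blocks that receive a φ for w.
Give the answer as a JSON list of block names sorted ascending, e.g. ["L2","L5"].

idom tree: L1←L0 L2←L1 L3←L0 L4←L2 L5←L0 L6←L0 L7←L0
Dom∩ at merges:
  L5: preds {L2,L3}: {L0,L1,L2} ∩ {L0,L3} = {L0}; idom=L0
  L6: preds {L1,L3}: {L0,L1} ∩ {L0,L3} = {L0}; idom=L0
  L7: preds {L3,L5,L6}: {L0,L3} ∩ {L0,L5} ∩ {L0,L6} = {L0}; idom=L0

DF walk-up:
  join L5 pred L2: L2→L1 stop@L0
  join L5 pred L3: L3 stop@L0
  join L6 pred L1: L1 stop@L0
  join L6 pred L3: L3 stop@L0
  join L7 pred L3: L3 stop@L0
  join L7 pred L5: L5 stop@L0
  join L7 pred L6: L6 stop@L0
  L0 → ∅
  L1 → {L5,L6}
  L2 → {L5}
  L3 → {L5,L6,L7}
  L4 → ∅
  L5 → {L7}
  L6 → {L7}
  L7 → ∅

φ for w: defs {L2}
  DF⁺ = {L5,L7}

Answer: ["L5", "L7"]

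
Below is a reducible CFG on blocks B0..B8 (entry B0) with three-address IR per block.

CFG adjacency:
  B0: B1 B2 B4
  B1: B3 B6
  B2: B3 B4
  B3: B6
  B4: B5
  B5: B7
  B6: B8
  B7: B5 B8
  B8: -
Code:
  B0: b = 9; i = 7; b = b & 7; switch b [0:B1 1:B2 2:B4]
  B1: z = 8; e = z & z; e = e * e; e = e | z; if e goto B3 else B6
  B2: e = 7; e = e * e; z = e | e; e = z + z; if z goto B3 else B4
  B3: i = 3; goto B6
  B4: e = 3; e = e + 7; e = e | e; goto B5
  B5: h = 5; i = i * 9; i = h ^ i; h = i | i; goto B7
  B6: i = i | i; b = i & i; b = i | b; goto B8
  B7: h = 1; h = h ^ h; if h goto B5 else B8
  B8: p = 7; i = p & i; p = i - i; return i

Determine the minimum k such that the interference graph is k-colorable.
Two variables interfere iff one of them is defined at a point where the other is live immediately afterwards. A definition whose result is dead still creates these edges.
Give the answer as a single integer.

Answer: 3

Working:
Block summaries:
  B0: def={b,i} ue=∅
  B1: def={e,z} ue=∅
  B2: def={e,z} ue=∅
  B3: def={i} ue=∅
  B4: def={e} ue=∅
  B5: def={h,i} ue={i}
  B6: def={b,i} ue={i}
  B7: def={h} ue=∅
  B8: def={i,p} ue={i}

Liveness:
  live B0: ∅→{i}
  live B1: {i}→{i}
  live B2: {i}→{i}
  live B3: ∅→{i}
  live B4: {i}→{i}
  live B5: {i}→{i}
  live B6: {i}→{i}
  live B7: {i}→{i}
  live B8: {i}→∅

Interference:
  b: {i}
  e: {i,z}
  h: {i}
  i: {b,e,h,p,z}
  p: {i}
  z: {e,i}

Chromatic number:
  lower bound: {e,i,z} mutually conflict ⇒ χ ≥ 3
  3-colouring: r0={i}  r1={b,e,h,p}  r2={z}
  χ = 3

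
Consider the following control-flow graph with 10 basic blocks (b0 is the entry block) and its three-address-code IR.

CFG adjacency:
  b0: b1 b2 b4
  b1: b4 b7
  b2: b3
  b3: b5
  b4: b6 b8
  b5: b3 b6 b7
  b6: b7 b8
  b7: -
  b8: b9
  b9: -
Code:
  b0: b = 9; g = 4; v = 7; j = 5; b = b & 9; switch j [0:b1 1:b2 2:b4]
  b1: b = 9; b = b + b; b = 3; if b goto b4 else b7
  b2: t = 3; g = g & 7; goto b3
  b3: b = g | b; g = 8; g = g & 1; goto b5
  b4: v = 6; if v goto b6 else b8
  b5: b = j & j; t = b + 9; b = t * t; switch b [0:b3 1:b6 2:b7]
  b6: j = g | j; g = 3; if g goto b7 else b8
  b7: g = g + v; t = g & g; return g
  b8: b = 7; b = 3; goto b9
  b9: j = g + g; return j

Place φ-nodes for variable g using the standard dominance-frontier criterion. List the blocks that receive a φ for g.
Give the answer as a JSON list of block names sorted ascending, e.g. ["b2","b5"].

Answer: ["b3", "b6", "b7", "b8"]

Working:
idom tree: b1←b0 b2←b0 b3←b2 b4←b0 b5←b3 b6←b0 b7←b0 b8←b0 b9←b8
Join-block Dom:
  b3: preds {b2,b5}: {b0,b2} ∩ {b0,b2,b3,b5} = {b0,b2}; idom=b2
  b4: preds {b0,b1}: {b0} ∩ {b0,b1} = {b0}; idom=b0
  b6: preds {b4,b5}: {b0,b4} ∩ {b0,b2,b3,b5} = {b0}; idom=b0
  b7: preds {b1,b5,b6}: {b0,b1} ∩ {b0,b2,b3,b5} ∩ {b0,b6} = {b0}; idom=b0
  b8: preds {b4,b6}: {b0,b4} ∩ {b0,b6} = {b0}; idom=b0

Frontier:
  join b3 pred b2: · stop@b2
  join b3 pred b5: b5→b3 stop@b2
  join b4 pred b0: · stop@b0
  join b4 pred b1: b1 stop@b0
  join b6 pred b4: b4 stop@b0
  join b6 pred b5: b5→b3→b2 stop@b0
  join b7 pred b1: b1 stop@b0
  join b7 pred b5: b5→b3→b2 stop@b0
  join b7 pred b6: b6 stop@b0
  join b8 pred b4: b4 stop@b0
  join b8 pred b6: b6 stop@b0
  b0: DF=∅
  b1: DF={b4,b7}
  b2: DF={b6,b7}
  b3: DF={b3,b6,b7}
  b4: DF={b6,b8}
  b5: DF={b3,b6,b7}
  b6: DF={b7,b8}
  b7: DF=∅
  b8: DF=∅
  b9: DF=∅

φ for g: defs {b0,b2,b3,b6,b7}
  DF⁺ = {b3,b6,b7,b8}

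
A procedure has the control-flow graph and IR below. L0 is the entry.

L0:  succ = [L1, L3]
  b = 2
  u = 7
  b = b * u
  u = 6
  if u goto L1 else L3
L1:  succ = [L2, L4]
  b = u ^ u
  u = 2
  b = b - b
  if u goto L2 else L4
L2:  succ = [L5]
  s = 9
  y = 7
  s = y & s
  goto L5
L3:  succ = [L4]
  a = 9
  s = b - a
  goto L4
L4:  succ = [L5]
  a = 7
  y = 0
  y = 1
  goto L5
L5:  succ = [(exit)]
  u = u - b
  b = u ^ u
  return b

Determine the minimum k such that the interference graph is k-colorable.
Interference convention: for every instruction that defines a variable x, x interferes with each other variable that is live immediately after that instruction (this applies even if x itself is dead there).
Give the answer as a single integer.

def/use:
  L0: def={b,u} ue=∅
  L1: def={b,u} ue={u}
  L2: def={s,y} ue=∅
  L3: def={a,s} ue={b}
  L4: def={a,y} ue=∅
  L5: def={b,u} ue={b,u}

Backward fixpoint:
  L0 li=∅ lo={b,u}
  L1 li={u} lo={b,u}
  L2 li={b,u} lo={b,u}
  L3 li={b,u} lo={b,u}
  L4 li={b,u} lo={b,u}
  L5 li={b,u} lo=∅

Interference:
  a: {b,u}
  b: {a,s,u,y}
  s: {b,u,y}
  u: {a,b,s,y}
  y: {b,s,u}

Chromatic number:
  lower bound: {b,s,u,y} mutually conflict ⇒ χ ≥ 4
  assign a→R2 b→R0 s→R2 u→R1 y→R3 — no edge inside a register ⇒ χ ≤ 4
  χ = 4

Answer: 4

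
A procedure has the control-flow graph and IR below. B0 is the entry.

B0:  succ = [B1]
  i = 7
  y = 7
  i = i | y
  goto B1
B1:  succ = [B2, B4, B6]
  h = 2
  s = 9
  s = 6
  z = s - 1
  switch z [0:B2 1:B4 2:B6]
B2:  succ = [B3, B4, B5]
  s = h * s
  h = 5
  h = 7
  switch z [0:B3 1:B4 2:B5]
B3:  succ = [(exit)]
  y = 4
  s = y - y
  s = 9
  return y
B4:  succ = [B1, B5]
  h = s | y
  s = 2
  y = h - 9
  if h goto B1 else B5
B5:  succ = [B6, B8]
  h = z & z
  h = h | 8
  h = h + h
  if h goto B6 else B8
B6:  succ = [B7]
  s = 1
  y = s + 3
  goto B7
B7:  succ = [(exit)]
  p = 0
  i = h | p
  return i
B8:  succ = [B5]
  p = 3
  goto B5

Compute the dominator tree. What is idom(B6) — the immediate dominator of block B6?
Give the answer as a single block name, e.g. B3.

Answer: B1

Working:
idom tree: B1←B0 B2←B1 B3←B2 B4←B1 B5←B1 B6←B1 B7←B6 B8←B5
Join-block Dom:
  B1: preds {B0,B4}: {B0} ∩ {B0,B1,B4} = {B0}; idom=B0
  B4: preds {B1,B2}: {B0,B1} ∩ {B0,B1,B2} = {B0,B1}; idom=B1
  B5: preds {B2,B4,B8}: {B0,B1,B2} ∩ {B0,B1,B4} ∩ {B0,B1,B5,B8} = {B0,B1}; idom=B1
  B6: preds {B1,B5}: {B0,B1} ∩ {B0,B1,B5} = {B0,B1}; idom=B1

idom(B6) = B1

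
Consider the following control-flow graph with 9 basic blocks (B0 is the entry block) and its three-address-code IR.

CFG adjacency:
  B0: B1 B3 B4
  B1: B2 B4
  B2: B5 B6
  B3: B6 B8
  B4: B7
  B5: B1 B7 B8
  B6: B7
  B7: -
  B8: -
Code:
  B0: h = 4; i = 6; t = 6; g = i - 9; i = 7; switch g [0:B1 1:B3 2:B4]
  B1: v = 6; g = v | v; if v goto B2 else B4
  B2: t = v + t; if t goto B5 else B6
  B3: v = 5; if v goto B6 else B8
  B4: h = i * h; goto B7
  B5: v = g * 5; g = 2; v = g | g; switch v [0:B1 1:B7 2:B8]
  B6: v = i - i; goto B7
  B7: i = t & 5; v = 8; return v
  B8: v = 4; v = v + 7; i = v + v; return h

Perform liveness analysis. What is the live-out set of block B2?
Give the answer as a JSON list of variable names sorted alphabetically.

Block summaries:
  B0: def={g,h,i,t} ue=∅
  B1: def={g,v} ue=∅
  B2: def={t} ue={t,v}
  B3: def={v} ue=∅
  B4: def={h} ue={h,i}
  B5: def={g,v} ue={g}
  B6: def={v} ue={i}
  B7: def={i,v} ue={t}
  B8: def={i,v} ue={h}

Live sets:
  B0: in=∅ out={h,i,t}
  B1: in={h,i,t} out={g,h,i,t,v}
  B2: in={g,h,i,t,v} out={g,h,i,t}
  B3: in={h,i,t} out={h,i,t}
  B4: in={h,i,t} out={t}
  B5: in={g,h,i,t} out={h,i,t}
  B6: in={i,t} out={t}
  B7: in={t} out=∅
  B8: in={h} out=∅

live-out(B2) = ["g", "h", "i", "t"]

Answer: ["g", "h", "i", "t"]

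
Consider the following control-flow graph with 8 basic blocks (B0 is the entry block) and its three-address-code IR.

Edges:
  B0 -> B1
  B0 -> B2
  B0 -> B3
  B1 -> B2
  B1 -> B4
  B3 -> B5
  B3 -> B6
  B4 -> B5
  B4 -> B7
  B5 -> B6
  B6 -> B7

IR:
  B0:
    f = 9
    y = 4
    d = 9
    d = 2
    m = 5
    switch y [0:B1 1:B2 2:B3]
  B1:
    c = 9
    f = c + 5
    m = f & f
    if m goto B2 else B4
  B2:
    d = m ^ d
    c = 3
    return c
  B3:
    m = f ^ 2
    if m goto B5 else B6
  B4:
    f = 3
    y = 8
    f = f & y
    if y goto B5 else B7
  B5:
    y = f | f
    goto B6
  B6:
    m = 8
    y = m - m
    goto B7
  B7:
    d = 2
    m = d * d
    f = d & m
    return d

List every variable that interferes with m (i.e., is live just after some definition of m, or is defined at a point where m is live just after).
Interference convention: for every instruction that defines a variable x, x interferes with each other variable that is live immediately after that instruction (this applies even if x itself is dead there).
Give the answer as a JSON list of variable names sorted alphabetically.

def/use:
  B0 def {d,f,m,y} use ∅
  B1 def {c,f,m} use ∅
  B2 def {c,d} use {d,m}
  B3 def {m} use {f}
  B4 def {f,y} use ∅
  B5 def {y} use {f}
  B6 def {m,y} use ∅
  B7 def {d,f,m} use ∅

Live sets:
  live B0: ∅→{d,f,m}
  live B1: {d}→{d,m}
  live B2: {d,m}→∅
  live B3: {f}→{f}
  live B4: ∅→{f}
  live B5: {f}→∅
  live B6: ∅→∅
  live B7: ∅→∅

Conflict graph:
  c: {d}
  d: {c,f,m,y}
  f: {d,m,y}
  m: {d,f,y}
  y: {d,f,m}

N(m) = ["d", "f", "y"]

Answer: ["d", "f", "y"]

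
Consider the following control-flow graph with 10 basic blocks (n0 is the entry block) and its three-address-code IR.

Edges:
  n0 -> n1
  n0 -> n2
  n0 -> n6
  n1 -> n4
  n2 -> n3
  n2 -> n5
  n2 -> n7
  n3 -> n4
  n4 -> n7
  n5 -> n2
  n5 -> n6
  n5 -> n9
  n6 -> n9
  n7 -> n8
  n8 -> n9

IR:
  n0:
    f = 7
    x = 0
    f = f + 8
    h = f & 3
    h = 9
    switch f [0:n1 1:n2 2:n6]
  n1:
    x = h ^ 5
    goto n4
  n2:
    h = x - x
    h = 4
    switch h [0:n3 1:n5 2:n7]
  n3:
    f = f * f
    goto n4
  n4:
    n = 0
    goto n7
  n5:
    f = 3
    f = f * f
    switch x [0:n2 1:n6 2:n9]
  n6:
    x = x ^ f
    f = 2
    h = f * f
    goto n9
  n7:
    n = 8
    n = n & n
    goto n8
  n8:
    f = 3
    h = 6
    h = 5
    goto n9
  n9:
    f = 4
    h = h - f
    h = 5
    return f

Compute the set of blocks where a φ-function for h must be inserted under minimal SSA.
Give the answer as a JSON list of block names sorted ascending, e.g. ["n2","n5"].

Answer: ["n2", "n4", "n6", "n7", "n9"]

Derivation:
idom tree: n1←n0 n2←n0 n3←n2 n4←n0 n5←n2 n6←n0 n7←n0 n8←n7 n9←n0
Dom at joins:
  n2: preds {n0,n5}: {n0} ∩ {n0,n2,n5} = {n0}; idom=n0
  n4: preds {n1,n3}: {n0,n1} ∩ {n0,n2,n3} = {n0}; idom=n0
  n6: preds {n0,n5}: {n0} ∩ {n0,n2,n5} = {n0}; idom=n0
  n7: preds {n2,n4}: {n0,n2} ∩ {n0,n4} = {n0}; idom=n0
  n9: preds {n5,n6,n8}: {n0,n2,n5} ∩ {n0,n6} ∩ {n0,n7,n8} = {n0}; idom=n0

Frontier:
  n2←n0: walk · to n0
  n2←n5: walk n5→n2 to n0
  n4←n1: walk n1 to n0
  n4←n3: walk n3→n2 to n0
  n6←n0: walk · to n0
  n6←n5: walk n5→n2 to n0
  n7←n2: walk n2 to n0
  n7←n4: walk n4 to n0
  n9←n5: walk n5→n2 to n0
  n9←n6: walk n6 to n0
  n9←n8: walk n8→n7 to n0
  DF(n0)=∅
  DF(n1)={n4}
  DF(n2)={n2,n4,n6,n7,n9}
  DF(n3)={n4}
  DF(n4)={n7}
  DF(n5)={n2,n6,n9}
  DF(n6)={n9}
  DF(n7)={n9}
  DF(n8)={n9}
  DF(n9)=∅

φ for h: defs {n0,n2,n6,n8,n9}
  DF⁺ = {n2,n4,n6,n7,n9}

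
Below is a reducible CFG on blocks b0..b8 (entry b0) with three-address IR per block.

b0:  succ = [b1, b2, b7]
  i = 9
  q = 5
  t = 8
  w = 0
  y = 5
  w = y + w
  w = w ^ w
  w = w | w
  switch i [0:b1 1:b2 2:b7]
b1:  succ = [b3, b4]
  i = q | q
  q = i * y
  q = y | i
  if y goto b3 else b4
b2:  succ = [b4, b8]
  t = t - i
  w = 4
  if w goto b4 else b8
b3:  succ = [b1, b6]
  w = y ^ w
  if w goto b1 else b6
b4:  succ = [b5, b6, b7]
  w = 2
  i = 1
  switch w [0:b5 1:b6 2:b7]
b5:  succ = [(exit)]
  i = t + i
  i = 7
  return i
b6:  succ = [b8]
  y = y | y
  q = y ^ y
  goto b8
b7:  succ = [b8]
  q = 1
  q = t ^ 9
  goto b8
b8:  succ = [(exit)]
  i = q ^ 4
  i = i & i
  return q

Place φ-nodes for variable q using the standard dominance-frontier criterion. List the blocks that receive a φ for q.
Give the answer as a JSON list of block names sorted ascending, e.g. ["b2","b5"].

Answer: ["b1", "b4", "b6", "b7", "b8"]

Derivation:
idom tree: b1←b0 b2←b0 b3←b1 b4←b0 b5←b4 b6←b0 b7←b0 b8←b0
Dom at joins:
  b1: preds {b0,b3}: {b0} ∩ {b0,b1,b3} = {b0}; idom=b0
  b4: preds {b1,b2}: {b0,b1} ∩ {b0,b2} = {b0}; idom=b0
  b6: preds {b3,b4}: {b0,b1,b3} ∩ {b0,b4} = {b0}; idom=b0
  b7: preds {b0,b4}: {b0} ∩ {b0,b4} = {b0}; idom=b0
  b8: preds {b2,b6,b7}: {b0,b2} ∩ {b0,b6} ∩ {b0,b7} = {b0}; idom=b0

DF walk-up:
  b1←b0: walk · to b0
  b1←b3: walk b3→b1 to b0
  b4←b1: walk b1 to b0
  b4←b2: walk b2 to b0
  b6←b3: walk b3→b1 to b0
  b6←b4: walk b4 to b0
  b7←b0: walk · to b0
  b7←b4: walk b4 to b0
  b8←b2: walk b2 to b0
  b8←b6: walk b6 to b0
  b8←b7: walk b7 to b0
  b0 → ∅
  b1 → {b1,b4,b6}
  b2 → {b4,b8}
  b3 → {b1,b6}
  b4 → {b6,b7}
  b5 → ∅
  b6 → {b8}
  b7 → {b8}
  b8 → ∅

φ for q: defs {b0,b1,b6,b7}
  DF⁺ = {b1,b4,b6,b7,b8}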